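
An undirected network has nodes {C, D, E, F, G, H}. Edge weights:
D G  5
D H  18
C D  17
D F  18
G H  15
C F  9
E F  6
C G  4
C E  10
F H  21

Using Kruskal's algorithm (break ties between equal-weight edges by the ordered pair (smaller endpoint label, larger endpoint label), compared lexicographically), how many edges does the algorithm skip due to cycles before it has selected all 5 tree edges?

1

Sort edges by weight, then run Kruskal:
C G (4): add — endpoints in different components.
D G (5): add — endpoints in different components.
E F (6): add — endpoints in different components.
C F (9): add — endpoints in different components.
C E (10): skip — C and E already connected.
G H (15): add — endpoints in different components.
Edges rejected before the tree was complete: 1.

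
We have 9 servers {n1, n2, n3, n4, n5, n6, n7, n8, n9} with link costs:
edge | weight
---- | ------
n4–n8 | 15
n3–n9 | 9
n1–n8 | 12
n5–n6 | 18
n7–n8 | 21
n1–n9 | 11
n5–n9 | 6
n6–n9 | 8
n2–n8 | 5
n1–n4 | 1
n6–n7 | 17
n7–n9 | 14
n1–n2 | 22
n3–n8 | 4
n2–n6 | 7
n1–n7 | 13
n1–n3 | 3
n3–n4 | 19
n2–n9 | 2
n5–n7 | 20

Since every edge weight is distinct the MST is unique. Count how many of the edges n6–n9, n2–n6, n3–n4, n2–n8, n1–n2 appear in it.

2

Kruskal: consider edges lightest-first.
n1–n4 (1): add — endpoints in different components.
n2–n9 (2): add — endpoints in different components.
n1–n3 (3): add — endpoints in different components.
n3–n8 (4): add — endpoints in different components.
n2–n8 (5): add — endpoints in different components.
n5–n9 (6): add — endpoints in different components.
n2–n6 (7): add — endpoints in different components.
n6–n9 (8): skip — n6 and n9 already connected.
n3–n9 (9): skip — n3 and n9 already connected.
n1–n9 (11): skip — n1 and n9 already connected.
n1–n8 (12): skip — n1 and n8 already connected.
n1–n7 (13): add — endpoints in different components.
MST edge set: {n1–n4, n2–n9, n1–n3, n3–n8, n2–n8, n5–n9, n2–n6, n1–n7}.
Of the listed edges, {n2–n6, n2–n8} are in the MST → 2.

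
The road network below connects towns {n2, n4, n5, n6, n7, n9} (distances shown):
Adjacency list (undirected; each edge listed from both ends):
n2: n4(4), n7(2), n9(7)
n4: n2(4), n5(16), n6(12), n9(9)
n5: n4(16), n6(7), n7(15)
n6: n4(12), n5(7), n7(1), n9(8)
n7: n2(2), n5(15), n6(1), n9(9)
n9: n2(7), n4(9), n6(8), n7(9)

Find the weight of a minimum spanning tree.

Kruskal: consider edges lightest-first.
n6-n7 (1): add. Components now {n9} {n2} {n4} {n6,n7} {n5}
n2-n7 (2): add. Components now {n9} {n2,n6,n7} {n4} {n5}
n2-n4 (4): add. Components now {n9} {n2,n4,n6,n7} {n5}
n2-n9 (7): add. Components now {n2,n4,n6,n7,n9} {n5}
n5-n6 (7): add. Components now {n2,n4,n5,n6,n7,n9}
MST edges: n6-n7, n2-n7, n2-n4, n2-n9, n5-n6; total weight 1+2+4+7+7 = 21.

21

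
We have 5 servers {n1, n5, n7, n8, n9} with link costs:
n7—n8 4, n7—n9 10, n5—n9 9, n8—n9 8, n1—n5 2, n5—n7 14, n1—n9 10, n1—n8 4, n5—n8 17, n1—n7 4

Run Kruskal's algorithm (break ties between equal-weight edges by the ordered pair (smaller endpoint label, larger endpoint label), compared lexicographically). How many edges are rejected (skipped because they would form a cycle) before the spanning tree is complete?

Kruskal: consider edges lightest-first.
n1—n5 (2): add. Components now {n9} {n1,n5} {n8} {n7}
n1—n7 (4): add. Components now {n9} {n1,n5,n7} {n8}
n1—n8 (4): add. Components now {n9} {n1,n5,n7,n8}
n7—n8 (4): skip — n8 and n7 already connected.
n8—n9 (8): add. Components now {n1,n5,n7,n8,n9}
Edges rejected before the tree was complete: 1.

1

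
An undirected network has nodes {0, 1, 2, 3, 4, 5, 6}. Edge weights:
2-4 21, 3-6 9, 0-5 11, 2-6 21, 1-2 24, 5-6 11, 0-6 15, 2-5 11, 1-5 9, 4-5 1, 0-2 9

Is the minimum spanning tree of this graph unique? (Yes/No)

Kruskal: consider edges lightest-first.
4-5 (1): add — endpoints in different components.
0-2 (9): add — endpoints in different components.
1-5 (9): add — endpoints in different components.
3-6 (9): add — endpoints in different components.
0-5 (11): add — endpoints in different components.
2-5 (11): skip — 2 and 5 already connected.
5-6 (11): add — endpoints in different components.
Non-tree edge 2-5 has weight 11, equal to the heaviest edge on its tree cycle — swapping gives another MST of the same weight. Not unique.

No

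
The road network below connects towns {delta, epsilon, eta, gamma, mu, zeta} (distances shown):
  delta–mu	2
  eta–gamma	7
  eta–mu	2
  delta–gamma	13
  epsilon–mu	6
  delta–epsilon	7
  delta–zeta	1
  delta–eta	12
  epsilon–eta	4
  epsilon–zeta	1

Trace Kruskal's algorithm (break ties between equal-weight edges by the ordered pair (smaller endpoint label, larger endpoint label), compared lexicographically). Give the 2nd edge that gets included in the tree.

Kruskal: consider edges lightest-first.
delta–zeta (1): add — endpoints in different components.
epsilon–zeta (1): add — endpoints in different components.
delta–mu (2): add — endpoints in different components.
eta–mu (2): add — endpoints in different components.
epsilon–eta (4): skip — epsilon and eta already connected.
epsilon–mu (6): skip — epsilon and mu already connected.
delta–epsilon (7): skip — delta and epsilon already connected.
eta–gamma (7): add — endpoints in different components.
The 2nd edge added is epsilon–zeta.

epsilon-zeta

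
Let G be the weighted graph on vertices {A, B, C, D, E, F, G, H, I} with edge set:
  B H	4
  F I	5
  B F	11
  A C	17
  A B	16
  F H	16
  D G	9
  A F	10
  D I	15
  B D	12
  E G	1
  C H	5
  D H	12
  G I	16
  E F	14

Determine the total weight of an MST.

Kruskal: consider edges lightest-first.
E G (1): add — endpoints in different components.
B H (4): add — endpoints in different components.
C H (5): add — endpoints in different components.
F I (5): add — endpoints in different components.
D G (9): add — endpoints in different components.
A F (10): add — endpoints in different components.
B F (11): add — endpoints in different components.
B D (12): add — endpoints in different components.
MST edges: E G, B H, C H, F I, D G, A F, B F, B D; total weight 1+4+5+5+9+10+11+12 = 57.

57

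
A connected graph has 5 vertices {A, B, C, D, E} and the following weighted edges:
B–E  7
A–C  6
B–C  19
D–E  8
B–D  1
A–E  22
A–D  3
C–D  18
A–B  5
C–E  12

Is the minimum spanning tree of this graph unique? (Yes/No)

Kruskal's algorithm — process edges by increasing weight (ties by edge label):
B–D (1): add. Components now {A} {B,D} {C} {E}
A–D (3): add. Components now {A,B,D} {C} {E}
A–B (5): skip — A and B already connected.
A–C (6): add. Components now {A,B,C,D} {E}
B–E (7): add. Components now {A,B,C,D,E}
Every non-tree edge has weight strictly greater than the heaviest edge on the tree path between its endpoints, so the MST is unique.

Yes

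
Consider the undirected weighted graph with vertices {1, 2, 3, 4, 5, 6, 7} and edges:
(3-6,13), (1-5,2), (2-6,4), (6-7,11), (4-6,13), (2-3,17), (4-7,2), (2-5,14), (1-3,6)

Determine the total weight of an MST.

38

Kruskal: consider edges lightest-first.
1-5 (2): add — endpoints in different components.
4-7 (2): add — endpoints in different components.
2-6 (4): add — endpoints in different components.
1-3 (6): add — endpoints in different components.
6-7 (11): add — endpoints in different components.
3-6 (13): add — endpoints in different components.
MST edges: 1-5, 4-7, 2-6, 1-3, 6-7, 3-6; total weight 2+2+4+6+11+13 = 38.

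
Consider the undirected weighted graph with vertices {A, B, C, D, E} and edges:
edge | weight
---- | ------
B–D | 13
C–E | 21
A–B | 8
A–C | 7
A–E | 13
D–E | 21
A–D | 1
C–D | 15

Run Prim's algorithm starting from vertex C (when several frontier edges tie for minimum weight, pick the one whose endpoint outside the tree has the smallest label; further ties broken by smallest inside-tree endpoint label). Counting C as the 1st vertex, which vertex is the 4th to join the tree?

Prim's algorithm from C:
Step 1: frontier [A–C 7, C–D 15, C–E 21] → take A–C (7); add A.
Step 2: frontier [A–D 1, A–B 8, A–E 13, C–D 15, C–E 21] → take A–D (1); add D.
Step 3: frontier [A–B 8, A–E 13, C–E 21, B–D 13, D–E 21] → take A–B (8); add B.
Step 4: frontier [A–E 13, C–E 21, D–E 21] → take A–E (13); add E.
Vertex order: C, A, D, B, E. The 4th vertex is B.

B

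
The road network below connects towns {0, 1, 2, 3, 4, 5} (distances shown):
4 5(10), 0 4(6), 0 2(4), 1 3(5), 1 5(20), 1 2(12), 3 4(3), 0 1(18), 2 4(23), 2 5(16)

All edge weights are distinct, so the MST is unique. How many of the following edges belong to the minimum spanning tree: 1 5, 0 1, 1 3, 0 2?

2

Kruskal's algorithm — process edges by increasing weight (ties by edge label):
3 4 (3): add. Components now {0} {1} {2} {3,4} {5}
0 2 (4): add. Components now {0,2} {1} {3,4} {5}
1 3 (5): add. Components now {0,2} {1,3,4} {5}
0 4 (6): add. Components now {0,1,2,3,4} {5}
4 5 (10): add. Components now {0,1,2,3,4,5}
MST edge set: {3 4, 0 2, 1 3, 0 4, 4 5}.
Of the listed edges, {1 3, 0 2} are in the MST → 2.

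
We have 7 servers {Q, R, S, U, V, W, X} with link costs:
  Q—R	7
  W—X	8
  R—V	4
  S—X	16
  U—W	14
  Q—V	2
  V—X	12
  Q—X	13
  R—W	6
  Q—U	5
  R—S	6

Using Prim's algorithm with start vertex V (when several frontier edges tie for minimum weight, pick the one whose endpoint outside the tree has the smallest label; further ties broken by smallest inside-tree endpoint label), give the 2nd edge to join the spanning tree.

R-V

Grow the tree from V using Prim:
Step 1: frontier [Q—V 2, R—V 4, V—X 12] → take Q—V (2); add Q.
Step 2: frontier [Q—U 5, Q—R 7, Q—X 13, R—V 4, V—X 12] → take R—V (4); add R.
Step 3: frontier [Q—U 5, Q—X 13, R—S 6, R—W 6, V—X 12] → take Q—U (5); add U.
Step 4: frontier [Q—X 13, R—S 6, R—W 6, U—W 14, V—X 12] → take R—S (6); add S.
Step 5: frontier [Q—X 13, R—W 6, S—X 16, U—W 14, V—X 12] → take R—W (6); add W.
Step 6: frontier [Q—X 13, S—X 16, V—X 12, W—X 8] → take W—X (8); add X.
The 2nd edge added is R—V.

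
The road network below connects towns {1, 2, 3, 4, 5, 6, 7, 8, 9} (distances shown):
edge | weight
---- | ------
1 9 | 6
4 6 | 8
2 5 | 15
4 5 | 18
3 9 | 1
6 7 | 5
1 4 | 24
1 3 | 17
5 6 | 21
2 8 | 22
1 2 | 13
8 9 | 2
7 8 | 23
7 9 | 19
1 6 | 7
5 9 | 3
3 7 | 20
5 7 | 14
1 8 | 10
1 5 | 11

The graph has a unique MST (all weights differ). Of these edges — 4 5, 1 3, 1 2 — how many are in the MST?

1

Sort edges by weight, then run Kruskal:
3 9 (1): add — endpoints in different components.
8 9 (2): add — endpoints in different components.
5 9 (3): add — endpoints in different components.
6 7 (5): add — endpoints in different components.
1 9 (6): add — endpoints in different components.
1 6 (7): add — endpoints in different components.
4 6 (8): add — endpoints in different components.
1 8 (10): skip — 1 and 8 already connected.
1 5 (11): skip — 1 and 5 already connected.
1 2 (13): add — endpoints in different components.
MST edge set: {3 9, 8 9, 5 9, 6 7, 1 9, 1 6, 4 6, 1 2}.
Of the listed edges, {1 2} are in the MST → 1.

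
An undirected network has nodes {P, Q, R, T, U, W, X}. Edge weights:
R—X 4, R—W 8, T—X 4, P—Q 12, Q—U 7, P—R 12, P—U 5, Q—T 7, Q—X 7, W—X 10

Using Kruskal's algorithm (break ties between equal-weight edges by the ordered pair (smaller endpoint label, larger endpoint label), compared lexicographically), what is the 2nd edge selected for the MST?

T-X

Kruskal: consider edges lightest-first.
R—X (4): add — endpoints in different components.
T—X (4): add — endpoints in different components.
P—U (5): add — endpoints in different components.
Q—T (7): add — endpoints in different components.
Q—U (7): add — endpoints in different components.
Q—X (7): skip — X and Q already connected.
R—W (8): add — endpoints in different components.
The 2nd edge added is T—X.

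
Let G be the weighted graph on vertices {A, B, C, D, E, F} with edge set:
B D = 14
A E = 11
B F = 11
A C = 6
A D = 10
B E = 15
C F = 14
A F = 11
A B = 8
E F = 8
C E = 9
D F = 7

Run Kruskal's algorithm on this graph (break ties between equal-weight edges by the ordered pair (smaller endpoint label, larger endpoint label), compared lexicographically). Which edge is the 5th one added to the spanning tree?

C-E

Kruskal's algorithm — process edges by increasing weight (ties by edge label):
A C (6): add. Components now {A,C} {B} {D} {E} {F}
D F (7): add. Components now {A,C} {B} {D,F} {E}
A B (8): add. Components now {A,B,C} {D,F} {E}
E F (8): add. Components now {A,B,C} {D,E,F}
C E (9): add. Components now {A,B,C,D,E,F}
The 5th edge added is C E.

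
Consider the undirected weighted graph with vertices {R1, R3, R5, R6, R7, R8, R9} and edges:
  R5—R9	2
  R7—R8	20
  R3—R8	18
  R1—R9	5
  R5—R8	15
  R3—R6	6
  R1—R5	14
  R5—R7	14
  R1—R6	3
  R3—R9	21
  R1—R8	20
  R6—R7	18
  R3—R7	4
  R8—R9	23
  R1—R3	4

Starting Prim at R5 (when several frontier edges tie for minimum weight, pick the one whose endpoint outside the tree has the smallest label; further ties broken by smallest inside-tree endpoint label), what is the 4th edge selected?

Prim's algorithm from R5:
Step 1: cheapest edge leaving the tree is R5—R9 (2); add R9.
Step 2: cheapest edge leaving the tree is R1—R9 (5); add R1.
Step 3: cheapest edge leaving the tree is R1—R6 (3); add R6.
Step 4: cheapest edge leaving the tree is R1—R3 (4); add R3.
Step 5: cheapest edge leaving the tree is R3—R7 (4); add R7.
Step 6: cheapest edge leaving the tree is R5—R8 (15); add R8.
The 4th edge added is R1—R3.

R1-R3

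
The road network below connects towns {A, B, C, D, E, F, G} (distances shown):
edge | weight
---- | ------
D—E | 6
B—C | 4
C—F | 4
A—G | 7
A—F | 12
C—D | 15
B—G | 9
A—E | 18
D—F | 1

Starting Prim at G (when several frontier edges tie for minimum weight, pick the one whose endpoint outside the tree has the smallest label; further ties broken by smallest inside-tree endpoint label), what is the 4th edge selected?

Prim, starting at G.
Step 1: cheapest edge leaving the tree is A—G (7); add A.
Step 2: cheapest edge leaving the tree is B—G (9); add B.
Step 3: cheapest edge leaving the tree is B—C (4); add C.
Step 4: cheapest edge leaving the tree is C—F (4); add F.
Step 5: cheapest edge leaving the tree is D—F (1); add D.
Step 6: cheapest edge leaving the tree is D—E (6); add E.
The 4th edge added is C—F.

C-F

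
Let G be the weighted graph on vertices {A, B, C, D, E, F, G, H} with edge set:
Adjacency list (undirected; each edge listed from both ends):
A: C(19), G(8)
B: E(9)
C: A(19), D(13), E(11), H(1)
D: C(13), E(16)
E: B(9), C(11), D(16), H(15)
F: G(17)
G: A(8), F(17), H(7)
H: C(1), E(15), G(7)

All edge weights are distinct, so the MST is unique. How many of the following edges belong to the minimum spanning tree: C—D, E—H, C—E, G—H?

3

Kruskal: consider edges lightest-first.
C—H (1): add — endpoints in different components.
G—H (7): add — endpoints in different components.
A—G (8): add — endpoints in different components.
B—E (9): add — endpoints in different components.
C—E (11): add — endpoints in different components.
C—D (13): add — endpoints in different components.
E—H (15): skip — E and H already connected.
D—E (16): skip — D and E already connected.
F—G (17): add — endpoints in different components.
MST edge set: {C—H, G—H, A—G, B—E, C—E, C—D, F—G}.
Of the listed edges, {C—D, C—E, G—H} are in the MST → 3.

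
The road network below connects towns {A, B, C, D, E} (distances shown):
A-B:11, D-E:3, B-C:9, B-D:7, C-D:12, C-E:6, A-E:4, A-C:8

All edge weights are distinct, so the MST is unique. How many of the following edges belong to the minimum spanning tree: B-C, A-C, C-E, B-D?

Sort edges by weight, then run Kruskal:
D-E (3): add — endpoints in different components.
A-E (4): add — endpoints in different components.
C-E (6): add — endpoints in different components.
B-D (7): add — endpoints in different components.
MST edge set: {D-E, A-E, C-E, B-D}.
Of the listed edges, {C-E, B-D} are in the MST → 2.

2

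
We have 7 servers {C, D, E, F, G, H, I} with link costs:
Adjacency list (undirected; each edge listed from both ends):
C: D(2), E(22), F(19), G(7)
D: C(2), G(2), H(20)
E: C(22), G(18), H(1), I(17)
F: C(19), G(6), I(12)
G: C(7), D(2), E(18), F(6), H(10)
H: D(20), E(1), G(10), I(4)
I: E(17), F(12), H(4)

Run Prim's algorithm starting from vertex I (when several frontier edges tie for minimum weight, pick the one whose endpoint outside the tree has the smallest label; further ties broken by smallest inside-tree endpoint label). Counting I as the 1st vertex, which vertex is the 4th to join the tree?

Prim, starting at I.
Step 1: frontier [H-I 4, F-I 12, E-I 17] → take H-I (4); add H.
Step 2: frontier [E-H 1, G-H 10, D-H 20, F-I 12, E-I 17] → take E-H (1); add E.
Step 3: frontier [E-G 18, C-E 22, G-H 10, D-H 20, F-I 12] → take G-H (10); add G.
Step 4: frontier [C-E 22, D-G 2, F-G 6, C-G 7, D-H 20, F-I 12] → take D-G (2); add D.
Step 5: frontier [C-D 2, C-E 22, F-G 6, C-G 7, F-I 12] → take C-D (2); add C.
Step 6: frontier [C-F 19, F-G 6, F-I 12] → take F-G (6); add F.
Vertex order: I, H, E, G, D, C, F. The 4th vertex is G.

G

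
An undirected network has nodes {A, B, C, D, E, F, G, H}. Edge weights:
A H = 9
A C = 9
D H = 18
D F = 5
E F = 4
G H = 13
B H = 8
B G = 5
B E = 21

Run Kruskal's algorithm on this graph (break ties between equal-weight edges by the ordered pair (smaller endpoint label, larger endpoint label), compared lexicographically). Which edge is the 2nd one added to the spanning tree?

Sort edges by weight, then run Kruskal:
E F (4): add — endpoints in different components.
B G (5): add — endpoints in different components.
D F (5): add — endpoints in different components.
B H (8): add — endpoints in different components.
A C (9): add — endpoints in different components.
A H (9): add — endpoints in different components.
G H (13): skip — G and H already connected.
D H (18): add — endpoints in different components.
The 2nd edge added is B G.

B-G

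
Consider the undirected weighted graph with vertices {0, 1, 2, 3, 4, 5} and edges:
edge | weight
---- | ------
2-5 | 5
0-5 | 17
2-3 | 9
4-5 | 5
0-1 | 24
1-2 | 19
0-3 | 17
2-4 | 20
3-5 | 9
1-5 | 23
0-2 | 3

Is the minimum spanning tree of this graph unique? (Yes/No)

Sort edges by weight, then run Kruskal:
0-2 (3): add. Components now {0,2} {1} {3} {4} {5}
2-5 (5): add. Components now {0,2,5} {1} {3} {4}
4-5 (5): add. Components now {0,2,4,5} {1} {3}
2-3 (9): add. Components now {0,2,3,4,5} {1}
3-5 (9): skip — 3 and 5 already connected.
0-3 (17): skip — 0 and 3 already connected.
0-5 (17): skip — 0 and 5 already connected.
1-2 (19): add. Components now {0,1,2,3,4,5}
Non-tree edge 3-5 has weight 9, equal to the heaviest edge on its tree cycle — swapping gives another MST of the same weight. Not unique.

No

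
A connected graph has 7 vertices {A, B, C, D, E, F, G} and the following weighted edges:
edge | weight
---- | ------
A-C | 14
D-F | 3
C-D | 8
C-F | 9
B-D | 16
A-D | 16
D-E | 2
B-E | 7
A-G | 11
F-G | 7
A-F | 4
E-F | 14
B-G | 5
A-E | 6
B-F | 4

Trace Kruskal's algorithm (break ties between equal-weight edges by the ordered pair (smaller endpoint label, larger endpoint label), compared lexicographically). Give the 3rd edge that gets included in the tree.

A-F

Sort edges by weight, then run Kruskal:
D-E (2): add — endpoints in different components.
D-F (3): add — endpoints in different components.
A-F (4): add — endpoints in different components.
B-F (4): add — endpoints in different components.
B-G (5): add — endpoints in different components.
A-E (6): skip — A and E already connected.
B-E (7): skip — B and E already connected.
F-G (7): skip — F and G already connected.
C-D (8): add — endpoints in different components.
The 3rd edge added is A-F.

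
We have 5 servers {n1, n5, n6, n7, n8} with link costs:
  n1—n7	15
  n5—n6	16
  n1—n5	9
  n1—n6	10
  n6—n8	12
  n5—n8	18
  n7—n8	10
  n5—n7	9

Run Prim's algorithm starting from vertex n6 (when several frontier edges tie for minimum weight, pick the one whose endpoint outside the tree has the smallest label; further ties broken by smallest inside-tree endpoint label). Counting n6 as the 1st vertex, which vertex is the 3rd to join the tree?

Prim, starting at n6.
Step 1: cheapest edge leaving the tree is n1—n6 (10); add n1.
Step 2: cheapest edge leaving the tree is n1—n5 (9); add n5.
Step 3: cheapest edge leaving the tree is n5—n7 (9); add n7.
Step 4: cheapest edge leaving the tree is n7—n8 (10); add n8.
Vertex order: n6, n1, n5, n7, n8. The 3rd vertex is n5.

n5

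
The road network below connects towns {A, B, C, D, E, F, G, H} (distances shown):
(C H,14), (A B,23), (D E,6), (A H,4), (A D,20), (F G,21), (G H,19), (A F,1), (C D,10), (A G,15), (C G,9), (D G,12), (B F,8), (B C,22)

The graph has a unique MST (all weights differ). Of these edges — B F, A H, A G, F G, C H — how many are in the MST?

Kruskal's algorithm — process edges by increasing weight (ties by edge label):
A F (1): add — endpoints in different components.
A H (4): add — endpoints in different components.
D E (6): add — endpoints in different components.
B F (8): add — endpoints in different components.
C G (9): add — endpoints in different components.
C D (10): add — endpoints in different components.
D G (12): skip — D and G already connected.
C H (14): add — endpoints in different components.
MST edge set: {A F, A H, D E, B F, C G, C D, C H}.
Of the listed edges, {B F, A H, C H} are in the MST → 3.

3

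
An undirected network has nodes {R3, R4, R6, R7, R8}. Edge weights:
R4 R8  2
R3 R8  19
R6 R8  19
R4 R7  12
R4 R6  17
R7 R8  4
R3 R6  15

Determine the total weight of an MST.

Prim's algorithm from R7:
Step 1: frontier [R7 R8 4, R4 R7 12] → take R7 R8 (4); add R8.
Step 2: frontier [R4 R7 12, R4 R8 2, R3 R8 19, R6 R8 19] → take R4 R8 (2); add R4.
Step 3: frontier [R4 R6 17, R3 R8 19, R6 R8 19] → take R4 R6 (17); add R6.
Step 4: frontier [R3 R6 15, R3 R8 19] → take R3 R6 (15); add R3.
MST edges: R7 R8, R4 R8, R4 R6, R3 R6; total weight 4+2+17+15 = 38.

38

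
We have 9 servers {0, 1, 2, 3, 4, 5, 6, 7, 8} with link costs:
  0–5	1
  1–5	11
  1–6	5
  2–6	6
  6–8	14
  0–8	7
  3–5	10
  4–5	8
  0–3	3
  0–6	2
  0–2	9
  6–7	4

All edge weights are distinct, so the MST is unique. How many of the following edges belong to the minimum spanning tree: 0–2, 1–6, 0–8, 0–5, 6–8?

Kruskal: consider edges lightest-first.
0–5 (1): add — endpoints in different components.
0–6 (2): add — endpoints in different components.
0–3 (3): add — endpoints in different components.
6–7 (4): add — endpoints in different components.
1–6 (5): add — endpoints in different components.
2–6 (6): add — endpoints in different components.
0–8 (7): add — endpoints in different components.
4–5 (8): add — endpoints in different components.
MST edge set: {0–5, 0–6, 0–3, 6–7, 1–6, 2–6, 0–8, 4–5}.
Of the listed edges, {1–6, 0–8, 0–5} are in the MST → 3.

3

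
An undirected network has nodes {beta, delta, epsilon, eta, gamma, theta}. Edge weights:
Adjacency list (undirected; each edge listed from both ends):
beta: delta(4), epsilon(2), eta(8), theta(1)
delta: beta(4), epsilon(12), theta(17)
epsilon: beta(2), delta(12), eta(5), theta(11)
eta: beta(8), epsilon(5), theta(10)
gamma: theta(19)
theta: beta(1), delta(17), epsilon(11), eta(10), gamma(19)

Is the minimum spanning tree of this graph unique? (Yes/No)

Yes

Kruskal's algorithm — process edges by increasing weight (ties by edge label):
beta—theta (1): add. Components now {eta} {epsilon} {beta,theta} {gamma} {delta}
beta—epsilon (2): add. Components now {eta} {beta,epsilon,theta} {gamma} {delta}
beta—delta (4): add. Components now {eta} {beta,delta,epsilon,theta} {gamma}
epsilon—eta (5): add. Components now {beta,delta,epsilon,eta,theta} {gamma}
beta—eta (8): skip — eta and beta already connected.
eta—theta (10): skip — eta and theta already connected.
epsilon—theta (11): skip — epsilon and theta already connected.
delta—epsilon (12): skip — epsilon and delta already connected.
delta—theta (17): skip — theta and delta already connected.
gamma—theta (19): add. Components now {beta,delta,epsilon,eta,gamma,theta}
Every non-tree edge has weight strictly greater than the heaviest edge on the tree path between its endpoints, so the MST is unique.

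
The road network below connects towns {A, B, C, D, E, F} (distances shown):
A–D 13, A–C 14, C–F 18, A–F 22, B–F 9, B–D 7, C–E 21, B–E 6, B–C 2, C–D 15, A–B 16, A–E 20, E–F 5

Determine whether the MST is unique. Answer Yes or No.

Yes

Sort edges by weight, then run Kruskal:
B–C (2): add. Components now {A} {B,C} {D} {E} {F}
E–F (5): add. Components now {A} {B,C} {D} {E,F}
B–E (6): add. Components now {A} {B,C,E,F} {D}
B–D (7): add. Components now {A} {B,C,D,E,F}
B–F (9): skip — B and F already connected.
A–D (13): add. Components now {A,B,C,D,E,F}
Every non-tree edge has weight strictly greater than the heaviest edge on the tree path between its endpoints, so the MST is unique.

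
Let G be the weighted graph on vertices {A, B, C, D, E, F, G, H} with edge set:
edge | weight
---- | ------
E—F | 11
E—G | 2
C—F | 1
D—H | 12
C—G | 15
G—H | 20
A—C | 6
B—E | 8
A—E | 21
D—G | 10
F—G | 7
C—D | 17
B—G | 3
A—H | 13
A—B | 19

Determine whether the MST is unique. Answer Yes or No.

Kruskal's algorithm — process edges by increasing weight (ties by edge label):
C—F (1): add — endpoints in different components.
E—G (2): add — endpoints in different components.
B—G (3): add — endpoints in different components.
A—C (6): add — endpoints in different components.
F—G (7): add — endpoints in different components.
B—E (8): skip — B and E already connected.
D—G (10): add — endpoints in different components.
E—F (11): skip — E and F already connected.
D—H (12): add — endpoints in different components.
Every non-tree edge has weight strictly greater than the heaviest edge on the tree path between its endpoints, so the MST is unique.

Yes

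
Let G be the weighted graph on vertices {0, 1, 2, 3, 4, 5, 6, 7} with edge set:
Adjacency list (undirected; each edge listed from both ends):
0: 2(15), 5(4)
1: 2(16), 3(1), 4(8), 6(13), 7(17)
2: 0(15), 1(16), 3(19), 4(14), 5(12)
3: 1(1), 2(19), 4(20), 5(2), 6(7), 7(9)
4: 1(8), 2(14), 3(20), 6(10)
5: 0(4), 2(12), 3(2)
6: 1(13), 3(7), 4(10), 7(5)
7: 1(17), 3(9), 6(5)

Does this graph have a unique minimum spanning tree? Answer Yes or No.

Yes

Kruskal: consider edges lightest-first.
1–3 (1): add — endpoints in different components.
3–5 (2): add — endpoints in different components.
0–5 (4): add — endpoints in different components.
6–7 (5): add — endpoints in different components.
3–6 (7): add — endpoints in different components.
1–4 (8): add — endpoints in different components.
3–7 (9): skip — 3 and 7 already connected.
4–6 (10): skip — 4 and 6 already connected.
2–5 (12): add — endpoints in different components.
Every non-tree edge has weight strictly greater than the heaviest edge on the tree path between its endpoints, so the MST is unique.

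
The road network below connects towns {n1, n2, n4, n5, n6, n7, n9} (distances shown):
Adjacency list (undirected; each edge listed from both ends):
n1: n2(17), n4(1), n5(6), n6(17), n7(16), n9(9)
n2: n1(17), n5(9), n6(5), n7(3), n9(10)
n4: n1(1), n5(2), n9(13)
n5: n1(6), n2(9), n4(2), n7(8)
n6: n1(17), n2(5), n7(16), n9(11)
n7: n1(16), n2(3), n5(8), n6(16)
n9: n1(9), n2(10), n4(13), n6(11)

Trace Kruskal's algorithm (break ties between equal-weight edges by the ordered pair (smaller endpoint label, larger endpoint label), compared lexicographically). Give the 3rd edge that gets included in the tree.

n2-n7

Sort edges by weight, then run Kruskal:
n1 n4 (1): add. Components now {n1,n4} {n6} {n5} {n7} {n9} {n2}
n4 n5 (2): add. Components now {n1,n4,n5} {n6} {n7} {n9} {n2}
n2 n7 (3): add. Components now {n1,n4,n5} {n6} {n2,n7} {n9}
n2 n6 (5): add. Components now {n1,n4,n5} {n2,n6,n7} {n9}
n1 n5 (6): skip — n5 and n1 already connected.
n5 n7 (8): add. Components now {n1,n2,n4,n5,n6,n7} {n9}
n1 n9 (9): add. Components now {n1,n2,n4,n5,n6,n7,n9}
The 3rd edge added is n2 n7.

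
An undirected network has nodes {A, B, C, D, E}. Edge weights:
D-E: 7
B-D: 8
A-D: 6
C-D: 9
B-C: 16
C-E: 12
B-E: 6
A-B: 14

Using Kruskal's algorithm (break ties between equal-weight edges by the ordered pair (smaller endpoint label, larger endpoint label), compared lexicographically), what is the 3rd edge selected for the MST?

Kruskal's algorithm — process edges by increasing weight (ties by edge label):
A-D (6): add — endpoints in different components.
B-E (6): add — endpoints in different components.
D-E (7): add — endpoints in different components.
B-D (8): skip — B and D already connected.
C-D (9): add — endpoints in different components.
The 3rd edge added is D-E.

D-E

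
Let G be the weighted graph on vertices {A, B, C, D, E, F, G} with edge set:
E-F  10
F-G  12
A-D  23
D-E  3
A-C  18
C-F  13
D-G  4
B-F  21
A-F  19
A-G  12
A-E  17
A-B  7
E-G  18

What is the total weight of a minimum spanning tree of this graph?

49

Prim's algorithm from B:
Step 1: frontier [A-B 7, B-F 21] → take A-B (7); add A.
Step 2: frontier [A-G 12, A-E 17, A-C 18, A-F 19, A-D 23, B-F 21] → take A-G (12); add G.
Step 3: frontier [A-E 17, A-C 18, A-F 19, A-D 23, B-F 21, D-G 4, F-G 12, E-G 18] → take D-G (4); add D.
Step 4: frontier [A-E 17, A-C 18, A-F 19, B-F 21, D-E 3, F-G 12, E-G 18] → take D-E (3); add E.
Step 5: frontier [A-C 18, A-F 19, B-F 21, E-F 10, F-G 12] → take E-F (10); add F.
Step 6: frontier [A-C 18, C-F 13] → take C-F (13); add C.
MST edges: A-B, A-G, D-G, D-E, E-F, C-F; total weight 7+12+4+3+10+13 = 49.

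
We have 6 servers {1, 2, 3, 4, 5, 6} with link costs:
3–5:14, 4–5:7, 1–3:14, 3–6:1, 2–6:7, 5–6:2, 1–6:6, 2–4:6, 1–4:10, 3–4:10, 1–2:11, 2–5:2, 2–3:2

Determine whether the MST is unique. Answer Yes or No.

No

Sort edges by weight, then run Kruskal:
3–6 (1): add. Components now {1} {2} {3,6} {4} {5}
2–3 (2): add. Components now {1} {2,3,6} {4} {5}
2–5 (2): add. Components now {1} {2,3,5,6} {4}
5–6 (2): skip — 5 and 6 already connected.
1–6 (6): add. Components now {1,2,3,5,6} {4}
2–4 (6): add. Components now {1,2,3,4,5,6}
Non-tree edge 5–6 has weight 2, equal to the heaviest edge on its tree cycle — swapping gives another MST of the same weight. Not unique.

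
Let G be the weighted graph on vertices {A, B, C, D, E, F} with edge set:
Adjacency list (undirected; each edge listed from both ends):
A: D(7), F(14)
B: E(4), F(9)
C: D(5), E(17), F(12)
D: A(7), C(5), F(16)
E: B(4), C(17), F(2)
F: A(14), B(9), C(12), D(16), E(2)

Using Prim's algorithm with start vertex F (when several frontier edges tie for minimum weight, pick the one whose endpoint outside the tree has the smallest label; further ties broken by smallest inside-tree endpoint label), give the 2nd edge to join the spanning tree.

Prim's algorithm from F:
Step 1: cheapest edge leaving the tree is E–F (2); add E.
Step 2: cheapest edge leaving the tree is B–E (4); add B.
Step 3: cheapest edge leaving the tree is C–F (12); add C.
Step 4: cheapest edge leaving the tree is C–D (5); add D.
Step 5: cheapest edge leaving the tree is A–D (7); add A.
The 2nd edge added is B–E.

B-E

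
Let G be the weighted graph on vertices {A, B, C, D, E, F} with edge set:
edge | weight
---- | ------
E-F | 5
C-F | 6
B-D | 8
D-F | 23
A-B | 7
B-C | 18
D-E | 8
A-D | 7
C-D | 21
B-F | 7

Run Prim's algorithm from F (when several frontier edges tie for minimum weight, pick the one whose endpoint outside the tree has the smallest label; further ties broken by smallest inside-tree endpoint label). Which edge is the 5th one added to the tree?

A-D

Prim, starting at F.
Step 1: frontier [E-F 5, C-F 6, B-F 7, D-F 23] → take E-F (5); add E.
Step 2: frontier [D-E 8, C-F 6, B-F 7, D-F 23] → take C-F (6); add C.
Step 3: frontier [B-C 18, C-D 21, D-E 8, B-F 7, D-F 23] → take B-F (7); add B.
Step 4: frontier [A-B 7, B-D 8, C-D 21, D-E 8, D-F 23] → take A-B (7); add A.
Step 5: frontier [A-D 7, B-D 8, C-D 21, D-E 8, D-F 23] → take A-D (7); add D.
The 5th edge added is A-D.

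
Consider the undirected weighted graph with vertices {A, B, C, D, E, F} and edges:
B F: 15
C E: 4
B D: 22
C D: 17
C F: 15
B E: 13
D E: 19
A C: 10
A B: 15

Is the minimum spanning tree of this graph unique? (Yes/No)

No

Sort edges by weight, then run Kruskal:
C E (4): add. Components now {A} {B} {C,E} {D} {F}
A C (10): add. Components now {A,C,E} {B} {D} {F}
B E (13): add. Components now {A,B,C,E} {D} {F}
A B (15): skip — A and B already connected.
B F (15): add. Components now {A,B,C,E,F} {D}
C F (15): skip — C and F already connected.
C D (17): add. Components now {A,B,C,D,E,F}
Non-tree edge C F has weight 15, equal to the heaviest edge on its tree cycle — swapping gives another MST of the same weight. Not unique.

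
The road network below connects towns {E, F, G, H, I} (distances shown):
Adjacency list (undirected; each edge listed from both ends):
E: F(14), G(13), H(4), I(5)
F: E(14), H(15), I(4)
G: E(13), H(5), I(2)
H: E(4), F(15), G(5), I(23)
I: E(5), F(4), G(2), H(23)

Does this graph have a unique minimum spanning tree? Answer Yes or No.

Sort edges by weight, then run Kruskal:
G-I (2): add. Components now {E} {F} {G,I} {H}
E-H (4): add. Components now {E,H} {F} {G,I}
F-I (4): add. Components now {E,H} {F,G,I}
E-I (5): add. Components now {E,F,G,H,I}
Non-tree edge G-H has weight 5, equal to the heaviest edge on its tree cycle — swapping gives another MST of the same weight. Not unique.

No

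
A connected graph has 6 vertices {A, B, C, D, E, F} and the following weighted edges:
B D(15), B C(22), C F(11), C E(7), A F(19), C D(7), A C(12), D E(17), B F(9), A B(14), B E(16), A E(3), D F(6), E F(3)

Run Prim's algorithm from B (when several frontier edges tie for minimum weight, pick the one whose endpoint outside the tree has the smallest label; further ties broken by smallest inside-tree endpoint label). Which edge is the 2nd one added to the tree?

Prim, starting at B.
Step 1: cheapest edge leaving the tree is B F (9); add F.
Step 2: cheapest edge leaving the tree is E F (3); add E.
Step 3: cheapest edge leaving the tree is A E (3); add A.
Step 4: cheapest edge leaving the tree is D F (6); add D.
Step 5: cheapest edge leaving the tree is C D (7); add C.
The 2nd edge added is E F.

E-F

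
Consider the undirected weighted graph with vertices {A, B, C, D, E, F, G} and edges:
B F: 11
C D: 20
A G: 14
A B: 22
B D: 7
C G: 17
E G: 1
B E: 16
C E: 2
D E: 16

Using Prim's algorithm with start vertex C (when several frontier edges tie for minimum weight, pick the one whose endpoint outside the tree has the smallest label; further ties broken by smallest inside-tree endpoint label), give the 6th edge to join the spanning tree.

Prim's algorithm from C:
Step 1: frontier [C E 2, C G 17, C D 20] → take C E (2); add E.
Step 2: frontier [C G 17, C D 20, E G 1, B E 16, D E 16] → take E G (1); add G.
Step 3: frontier [C D 20, B E 16, D E 16, A G 14] → take A G (14); add A.
Step 4: frontier [A B 22, C D 20, B E 16, D E 16] → take B E (16); add B.
Step 5: frontier [B D 7, B F 11, C D 20, D E 16] → take B D (7); add D.
Step 6: frontier [B F 11] → take B F (11); add F.
The 6th edge added is B F.

B-F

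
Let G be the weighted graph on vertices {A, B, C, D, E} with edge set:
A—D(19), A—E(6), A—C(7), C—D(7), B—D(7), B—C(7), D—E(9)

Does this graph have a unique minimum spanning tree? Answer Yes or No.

Kruskal: consider edges lightest-first.
A—E (6): add — endpoints in different components.
A—C (7): add — endpoints in different components.
B—C (7): add — endpoints in different components.
B—D (7): add — endpoints in different components.
Non-tree edge C—D has weight 7, equal to the heaviest edge on its tree cycle — swapping gives another MST of the same weight. Not unique.

No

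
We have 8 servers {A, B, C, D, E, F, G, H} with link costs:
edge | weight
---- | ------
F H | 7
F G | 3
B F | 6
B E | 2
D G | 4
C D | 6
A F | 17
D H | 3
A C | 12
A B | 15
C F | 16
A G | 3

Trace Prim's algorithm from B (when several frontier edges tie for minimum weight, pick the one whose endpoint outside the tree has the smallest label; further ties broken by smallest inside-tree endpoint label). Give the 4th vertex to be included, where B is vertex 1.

Prim's algorithm from B:
Step 1: cheapest edge leaving the tree is B E (2); add E.
Step 2: cheapest edge leaving the tree is B F (6); add F.
Step 3: cheapest edge leaving the tree is F G (3); add G.
Step 4: cheapest edge leaving the tree is A G (3); add A.
Step 5: cheapest edge leaving the tree is D G (4); add D.
Step 6: cheapest edge leaving the tree is D H (3); add H.
Step 7: cheapest edge leaving the tree is C D (6); add C.
Vertex order: B, E, F, G, A, D, H, C. The 4th vertex is G.

G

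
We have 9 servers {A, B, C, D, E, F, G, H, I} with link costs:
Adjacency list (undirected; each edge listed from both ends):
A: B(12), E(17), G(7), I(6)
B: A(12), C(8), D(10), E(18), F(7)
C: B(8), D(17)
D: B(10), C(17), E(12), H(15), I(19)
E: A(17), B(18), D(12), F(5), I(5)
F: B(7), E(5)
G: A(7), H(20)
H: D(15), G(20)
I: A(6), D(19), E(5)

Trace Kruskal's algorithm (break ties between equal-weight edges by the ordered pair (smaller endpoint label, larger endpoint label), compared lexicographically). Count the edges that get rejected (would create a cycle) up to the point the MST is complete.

2

Kruskal: consider edges lightest-first.
E—F (5): add — endpoints in different components.
E—I (5): add — endpoints in different components.
A—I (6): add — endpoints in different components.
A—G (7): add — endpoints in different components.
B—F (7): add — endpoints in different components.
B—C (8): add — endpoints in different components.
B—D (10): add — endpoints in different components.
A—B (12): skip — A and B already connected.
D—E (12): skip — D and E already connected.
D—H (15): add — endpoints in different components.
Edges rejected before the tree was complete: 2.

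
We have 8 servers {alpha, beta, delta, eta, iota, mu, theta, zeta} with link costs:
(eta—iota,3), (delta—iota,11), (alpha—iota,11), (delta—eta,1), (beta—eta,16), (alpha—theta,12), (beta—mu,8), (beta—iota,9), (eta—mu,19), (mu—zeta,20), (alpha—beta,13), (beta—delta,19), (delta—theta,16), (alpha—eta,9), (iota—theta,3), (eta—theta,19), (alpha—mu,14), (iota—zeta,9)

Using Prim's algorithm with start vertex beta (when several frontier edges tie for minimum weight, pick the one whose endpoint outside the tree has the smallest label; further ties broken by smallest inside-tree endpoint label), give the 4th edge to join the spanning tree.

Prim, starting at beta.
Step 1: cheapest edge leaving the tree is beta—mu (8); add mu.
Step 2: cheapest edge leaving the tree is beta—iota (9); add iota.
Step 3: cheapest edge leaving the tree is eta—iota (3); add eta.
Step 4: cheapest edge leaving the tree is delta—eta (1); add delta.
Step 5: cheapest edge leaving the tree is iota—theta (3); add theta.
Step 6: cheapest edge leaving the tree is alpha—eta (9); add alpha.
Step 7: cheapest edge leaving the tree is iota—zeta (9); add zeta.
The 4th edge added is delta—eta.

delta-eta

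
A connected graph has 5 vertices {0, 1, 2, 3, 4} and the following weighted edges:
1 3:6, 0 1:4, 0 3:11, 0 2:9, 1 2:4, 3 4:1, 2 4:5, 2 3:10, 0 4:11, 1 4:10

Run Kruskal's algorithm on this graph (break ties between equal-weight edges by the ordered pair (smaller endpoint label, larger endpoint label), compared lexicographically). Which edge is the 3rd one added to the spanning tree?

Kruskal: consider edges lightest-first.
3 4 (1): add — endpoints in different components.
0 1 (4): add — endpoints in different components.
1 2 (4): add — endpoints in different components.
2 4 (5): add — endpoints in different components.
The 3rd edge added is 1 2.

1-2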